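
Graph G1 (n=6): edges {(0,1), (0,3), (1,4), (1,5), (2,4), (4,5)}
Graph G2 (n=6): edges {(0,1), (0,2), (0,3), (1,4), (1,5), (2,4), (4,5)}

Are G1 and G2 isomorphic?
No, not isomorphic

The graphs are NOT isomorphic.

Counting edges: G1 has 6 edge(s); G2 has 7 edge(s).
Edge count is an isomorphism invariant (a bijection on vertices induces a bijection on edges), so differing edge counts rule out isomorphism.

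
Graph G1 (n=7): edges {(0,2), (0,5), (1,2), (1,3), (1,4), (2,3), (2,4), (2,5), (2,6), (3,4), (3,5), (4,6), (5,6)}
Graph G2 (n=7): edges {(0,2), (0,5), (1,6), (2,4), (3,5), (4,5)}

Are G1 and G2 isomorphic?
No, not isomorphic

The graphs are NOT isomorphic.

Connected components of G1: 1 component(s) with vertex sets [[0, 1, 2, 3, 4, 5, 6]], sizes [7].
Connected components of G2: 2 component(s) with vertex sets [[1, 6], [0, 2, 3, 4, 5]], sizes [2, 5].
The number of connected components (and the multiset of component sizes) is an isomorphism invariant — an isomorphism maps each component of G1 bijectively onto a component of G2. Since G1 has 1 component(s) and G2 has 2, they cannot be isomorphic.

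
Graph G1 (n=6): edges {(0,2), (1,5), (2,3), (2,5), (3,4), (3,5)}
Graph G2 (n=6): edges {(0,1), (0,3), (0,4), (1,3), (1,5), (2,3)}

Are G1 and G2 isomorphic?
Yes, isomorphic

The graphs are isomorphic.
One valid mapping φ: V(G1) → V(G2): 0→5, 1→4, 2→1, 3→3, 4→2, 5→0

Verify φ preserves adjacency — for each edge of G1, its image is an edge of G2:
  (0,2) → (φ(0),φ(2)) = (1,5) ∈ E(G2) ✓
  (1,5) → (φ(1),φ(5)) = (0,4) ∈ E(G2) ✓
  (2,3) → (φ(2),φ(3)) = (1,3) ∈ E(G2) ✓
  (2,5) → (φ(2),φ(5)) = (0,1) ∈ E(G2) ✓
  (3,4) → (φ(3),φ(4)) = (2,3) ∈ E(G2) ✓
  (3,5) → (φ(3),φ(5)) = (0,3) ∈ E(G2) ✓
All 6 edges of G1 map to edges of G2, and |E(G1)| = |E(G2)| = 6, so φ is a bijection on edges as well as vertices. Hence G1 ≅ G2.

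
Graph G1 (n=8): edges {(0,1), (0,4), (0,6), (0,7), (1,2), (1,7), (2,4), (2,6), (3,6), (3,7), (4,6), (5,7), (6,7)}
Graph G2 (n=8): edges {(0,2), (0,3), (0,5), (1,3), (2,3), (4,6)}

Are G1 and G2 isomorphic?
No, not isomorphic

The graphs are NOT isomorphic.

Connected components of G1: 1 component(s) with vertex sets [[0, 1, 2, 3, 4, 5, 6, 7]], sizes [8].
Connected components of G2: 3 component(s) with vertex sets [[7], [4, 6], [0, 1, 2, 3, 5]], sizes [1, 2, 5].
The number of connected components (and the multiset of component sizes) is an isomorphism invariant — an isomorphism maps each component of G1 bijectively onto a component of G2. Since G1 has 1 component(s) and G2 has 3, they cannot be isomorphic.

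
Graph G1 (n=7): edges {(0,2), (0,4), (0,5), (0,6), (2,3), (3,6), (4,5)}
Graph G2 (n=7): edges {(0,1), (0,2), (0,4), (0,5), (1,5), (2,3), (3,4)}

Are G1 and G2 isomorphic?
Yes, isomorphic

The graphs are isomorphic.
One valid mapping φ: V(G1) → V(G2): 0→0, 1→6, 2→4, 3→3, 4→5, 5→1, 6→2

Verify φ preserves adjacency — for each edge of G1, its image is an edge of G2:
  (0,2) → (φ(0),φ(2)) = (0,4) ∈ E(G2) ✓
  (0,4) → (φ(0),φ(4)) = (0,5) ∈ E(G2) ✓
  (0,5) → (φ(0),φ(5)) = (0,1) ∈ E(G2) ✓
  (0,6) → (φ(0),φ(6)) = (0,2) ∈ E(G2) ✓
  (2,3) → (φ(2),φ(3)) = (3,4) ∈ E(G2) ✓
  (3,6) → (φ(3),φ(6)) = (2,3) ∈ E(G2) ✓
  (4,5) → (φ(4),φ(5)) = (1,5) ∈ E(G2) ✓
All 7 edges of G1 map to edges of G2, and |E(G1)| = |E(G2)| = 7, so φ is a bijection on edges as well as vertices. Hence G1 ≅ G2.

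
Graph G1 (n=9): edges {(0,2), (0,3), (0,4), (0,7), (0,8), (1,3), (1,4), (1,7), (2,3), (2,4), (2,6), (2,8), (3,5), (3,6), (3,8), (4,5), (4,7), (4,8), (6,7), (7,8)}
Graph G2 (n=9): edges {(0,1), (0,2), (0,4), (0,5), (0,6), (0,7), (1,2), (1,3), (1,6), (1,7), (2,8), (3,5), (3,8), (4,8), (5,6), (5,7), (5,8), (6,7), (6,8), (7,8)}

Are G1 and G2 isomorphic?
Yes, isomorphic

The graphs are isomorphic.
One valid mapping φ: V(G1) → V(G2): 0→7, 1→2, 2→5, 3→8, 4→0, 5→4, 6→3, 7→1, 8→6

Verify φ preserves adjacency — for each edge of G1, its image is an edge of G2:
  (0,2) → (φ(0),φ(2)) = (5,7) ∈ E(G2) ✓
  (0,3) → (φ(0),φ(3)) = (7,8) ∈ E(G2) ✓
  (0,4) → (φ(0),φ(4)) = (0,7) ∈ E(G2) ✓
  (0,7) → (φ(0),φ(7)) = (1,7) ∈ E(G2) ✓
  (0,8) → (φ(0),φ(8)) = (6,7) ∈ E(G2) ✓
  (1,3) → (φ(1),φ(3)) = (2,8) ∈ E(G2) ✓
  (1,4) → (φ(1),φ(4)) = (0,2) ∈ E(G2) ✓
  (1,7) → (φ(1),φ(7)) = (1,2) ∈ E(G2) ✓
  (2,3) → (φ(2),φ(3)) = (5,8) ∈ E(G2) ✓
  (2,4) → (φ(2),φ(4)) = (0,5) ∈ E(G2) ✓
  (2,6) → (φ(2),φ(6)) = (3,5) ∈ E(G2) ✓
  (2,8) → (φ(2),φ(8)) = (5,6) ∈ E(G2) ✓
  (3,5) → (φ(3),φ(5)) = (4,8) ∈ E(G2) ✓
  (3,6) → (φ(3),φ(6)) = (3,8) ∈ E(G2) ✓
  (3,8) → (φ(3),φ(8)) = (6,8) ∈ E(G2) ✓
  (4,5) → (φ(4),φ(5)) = (0,4) ∈ E(G2) ✓
  (4,7) → (φ(4),φ(7)) = (0,1) ∈ E(G2) ✓
  (4,8) → (φ(4),φ(8)) = (0,6) ∈ E(G2) ✓
  (6,7) → (φ(6),φ(7)) = (1,3) ∈ E(G2) ✓
  (7,8) → (φ(7),φ(8)) = (1,6) ∈ E(G2) ✓
All 20 edges of G1 map to edges of G2, and |E(G1)| = |E(G2)| = 20, so φ is a bijection on edges as well as vertices. Hence G1 ≅ G2.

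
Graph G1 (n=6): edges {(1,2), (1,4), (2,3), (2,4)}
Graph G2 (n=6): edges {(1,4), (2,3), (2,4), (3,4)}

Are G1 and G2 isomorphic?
Yes, isomorphic

The graphs are isomorphic.
One valid mapping φ: V(G1) → V(G2): 0→0, 1→2, 2→4, 3→1, 4→3, 5→5

Verify φ preserves adjacency — for each edge of G1, its image is an edge of G2:
  (1,2) → (φ(1),φ(2)) = (2,4) ∈ E(G2) ✓
  (1,4) → (φ(1),φ(4)) = (2,3) ∈ E(G2) ✓
  (2,3) → (φ(2),φ(3)) = (1,4) ∈ E(G2) ✓
  (2,4) → (φ(2),φ(4)) = (3,4) ∈ E(G2) ✓
All 4 edges of G1 map to edges of G2, and |E(G1)| = |E(G2)| = 4, so φ is a bijection on edges as well as vertices. Hence G1 ≅ G2.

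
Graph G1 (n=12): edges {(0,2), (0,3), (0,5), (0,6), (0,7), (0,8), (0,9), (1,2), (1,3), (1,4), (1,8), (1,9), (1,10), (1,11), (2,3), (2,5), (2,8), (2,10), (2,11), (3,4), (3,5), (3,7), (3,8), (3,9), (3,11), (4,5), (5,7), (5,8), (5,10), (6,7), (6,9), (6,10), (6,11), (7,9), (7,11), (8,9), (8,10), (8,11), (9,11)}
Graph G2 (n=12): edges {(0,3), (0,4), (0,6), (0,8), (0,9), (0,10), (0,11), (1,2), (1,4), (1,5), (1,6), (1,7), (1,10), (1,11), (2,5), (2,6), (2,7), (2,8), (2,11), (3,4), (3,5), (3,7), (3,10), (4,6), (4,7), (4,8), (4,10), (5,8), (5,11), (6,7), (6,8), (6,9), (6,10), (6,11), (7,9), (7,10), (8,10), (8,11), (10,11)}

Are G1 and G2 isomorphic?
Yes, isomorphic

The graphs are isomorphic.
One valid mapping φ: V(G1) → V(G2): 0→1, 1→0, 2→4, 3→6, 4→9, 5→7, 6→5, 7→2, 8→10, 9→11, 10→3, 11→8

Verify φ preserves adjacency — for each edge of G1, its image is an edge of G2:
  (0,2) → (φ(0),φ(2)) = (1,4) ∈ E(G2) ✓
  (0,3) → (φ(0),φ(3)) = (1,6) ∈ E(G2) ✓
  (0,5) → (φ(0),φ(5)) = (1,7) ∈ E(G2) ✓
  (0,6) → (φ(0),φ(6)) = (1,5) ∈ E(G2) ✓
  (0,7) → (φ(0),φ(7)) = (1,2) ∈ E(G2) ✓
  (0,8) → (φ(0),φ(8)) = (1,10) ∈ E(G2) ✓
  (0,9) → (φ(0),φ(9)) = (1,11) ∈ E(G2) ✓
  (1,2) → (φ(1),φ(2)) = (0,4) ∈ E(G2) ✓
  (1,3) → (φ(1),φ(3)) = (0,6) ∈ E(G2) ✓
  (1,4) → (φ(1),φ(4)) = (0,9) ∈ E(G2) ✓
  (1,8) → (φ(1),φ(8)) = (0,10) ∈ E(G2) ✓
  (1,9) → (φ(1),φ(9)) = (0,11) ∈ E(G2) ✓
  (1,10) → (φ(1),φ(10)) = (0,3) ∈ E(G2) ✓
  (1,11) → (φ(1),φ(11)) = (0,8) ∈ E(G2) ✓
  (2,3) → (φ(2),φ(3)) = (4,6) ∈ E(G2) ✓
  (2,5) → (φ(2),φ(5)) = (4,7) ∈ E(G2) ✓
  (2,8) → (φ(2),φ(8)) = (4,10) ∈ E(G2) ✓
  (2,10) → (φ(2),φ(10)) = (3,4) ∈ E(G2) ✓
  (2,11) → (φ(2),φ(11)) = (4,8) ∈ E(G2) ✓
  (3,4) → (φ(3),φ(4)) = (6,9) ∈ E(G2) ✓
  (3,5) → (φ(3),φ(5)) = (6,7) ∈ E(G2) ✓
  (3,7) → (φ(3),φ(7)) = (2,6) ∈ E(G2) ✓
  (3,8) → (φ(3),φ(8)) = (6,10) ∈ E(G2) ✓
  (3,9) → (φ(3),φ(9)) = (6,11) ∈ E(G2) ✓
  (3,11) → (φ(3),φ(11)) = (6,8) ∈ E(G2) ✓
  (4,5) → (φ(4),φ(5)) = (7,9) ∈ E(G2) ✓
  (5,7) → (φ(5),φ(7)) = (2,7) ∈ E(G2) ✓
  (5,8) → (φ(5),φ(8)) = (7,10) ∈ E(G2) ✓
  (5,10) → (φ(5),φ(10)) = (3,7) ∈ E(G2) ✓
  (6,7) → (φ(6),φ(7)) = (2,5) ∈ E(G2) ✓
  (6,9) → (φ(6),φ(9)) = (5,11) ∈ E(G2) ✓
  (6,10) → (φ(6),φ(10)) = (3,5) ∈ E(G2) ✓
  (6,11) → (φ(6),φ(11)) = (5,8) ∈ E(G2) ✓
  (7,9) → (φ(7),φ(9)) = (2,11) ∈ E(G2) ✓
  (7,11) → (φ(7),φ(11)) = (2,8) ∈ E(G2) ✓
  (8,9) → (φ(8),φ(9)) = (10,11) ∈ E(G2) ✓
  (8,10) → (φ(8),φ(10)) = (3,10) ∈ E(G2) ✓
  (8,11) → (φ(8),φ(11)) = (8,10) ∈ E(G2) ✓
  (9,11) → (φ(9),φ(11)) = (8,11) ∈ E(G2) ✓
All 39 edges of G1 map to edges of G2, and |E(G1)| = |E(G2)| = 39, so φ is a bijection on edges as well as vertices. Hence G1 ≅ G2.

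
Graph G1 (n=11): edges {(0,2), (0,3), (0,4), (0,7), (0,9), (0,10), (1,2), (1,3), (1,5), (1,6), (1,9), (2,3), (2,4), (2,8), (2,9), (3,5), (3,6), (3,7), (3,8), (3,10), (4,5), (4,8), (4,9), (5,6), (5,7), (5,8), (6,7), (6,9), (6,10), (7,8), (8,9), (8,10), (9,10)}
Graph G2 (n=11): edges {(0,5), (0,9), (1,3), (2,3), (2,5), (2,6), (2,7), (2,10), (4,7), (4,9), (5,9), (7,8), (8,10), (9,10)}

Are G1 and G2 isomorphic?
No, not isomorphic

The graphs are NOT isomorphic.

Degrees in G1: deg(0)=6, deg(1)=5, deg(2)=6, deg(3)=8, deg(4)=5, deg(5)=6, deg(6)=6, deg(7)=5, deg(8)=7, deg(9)=7, deg(10)=5.
Sorted degree sequence of G1: [8, 7, 7, 6, 6, 6, 6, 5, 5, 5, 5].
Degrees in G2: deg(0)=2, deg(1)=1, deg(2)=5, deg(3)=2, deg(4)=2, deg(5)=3, deg(6)=1, deg(7)=3, deg(8)=2, deg(9)=4, deg(10)=3.
Sorted degree sequence of G2: [5, 4, 3, 3, 3, 2, 2, 2, 2, 1, 1].
The (sorted) degree sequence is an isomorphism invariant, so since G1 and G2 have different degree sequences they cannot be isomorphic.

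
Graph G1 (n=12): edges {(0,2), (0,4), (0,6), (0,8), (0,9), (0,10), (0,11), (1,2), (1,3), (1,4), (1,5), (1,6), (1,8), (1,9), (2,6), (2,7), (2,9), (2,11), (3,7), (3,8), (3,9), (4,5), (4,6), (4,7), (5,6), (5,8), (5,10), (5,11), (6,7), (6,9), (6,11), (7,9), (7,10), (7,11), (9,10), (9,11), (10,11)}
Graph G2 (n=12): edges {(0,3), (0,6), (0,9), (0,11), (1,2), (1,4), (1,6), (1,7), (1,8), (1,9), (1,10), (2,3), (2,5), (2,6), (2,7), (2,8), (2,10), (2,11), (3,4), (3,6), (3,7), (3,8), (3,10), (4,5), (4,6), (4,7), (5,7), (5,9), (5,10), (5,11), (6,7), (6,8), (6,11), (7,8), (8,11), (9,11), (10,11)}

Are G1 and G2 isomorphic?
Yes, isomorphic

The graphs are isomorphic.
One valid mapping φ: V(G1) → V(G2): 0→1, 1→11, 2→8, 3→0, 4→10, 5→5, 6→2, 7→3, 8→9, 9→6, 10→4, 11→7

Verify φ preserves adjacency — for each edge of G1, its image is an edge of G2:
  (0,2) → (φ(0),φ(2)) = (1,8) ∈ E(G2) ✓
  (0,4) → (φ(0),φ(4)) = (1,10) ∈ E(G2) ✓
  (0,6) → (φ(0),φ(6)) = (1,2) ∈ E(G2) ✓
  (0,8) → (φ(0),φ(8)) = (1,9) ∈ E(G2) ✓
  (0,9) → (φ(0),φ(9)) = (1,6) ∈ E(G2) ✓
  (0,10) → (φ(0),φ(10)) = (1,4) ∈ E(G2) ✓
  (0,11) → (φ(0),φ(11)) = (1,7) ∈ E(G2) ✓
  (1,2) → (φ(1),φ(2)) = (8,11) ∈ E(G2) ✓
  (1,3) → (φ(1),φ(3)) = (0,11) ∈ E(G2) ✓
  (1,4) → (φ(1),φ(4)) = (10,11) ∈ E(G2) ✓
  (1,5) → (φ(1),φ(5)) = (5,11) ∈ E(G2) ✓
  (1,6) → (φ(1),φ(6)) = (2,11) ∈ E(G2) ✓
  (1,8) → (φ(1),φ(8)) = (9,11) ∈ E(G2) ✓
  (1,9) → (φ(1),φ(9)) = (6,11) ∈ E(G2) ✓
  (2,6) → (φ(2),φ(6)) = (2,8) ∈ E(G2) ✓
  (2,7) → (φ(2),φ(7)) = (3,8) ∈ E(G2) ✓
  (2,9) → (φ(2),φ(9)) = (6,8) ∈ E(G2) ✓
  (2,11) → (φ(2),φ(11)) = (7,8) ∈ E(G2) ✓
  (3,7) → (φ(3),φ(7)) = (0,3) ∈ E(G2) ✓
  (3,8) → (φ(3),φ(8)) = (0,9) ∈ E(G2) ✓
  (3,9) → (φ(3),φ(9)) = (0,6) ∈ E(G2) ✓
  (4,5) → (φ(4),φ(5)) = (5,10) ∈ E(G2) ✓
  (4,6) → (φ(4),φ(6)) = (2,10) ∈ E(G2) ✓
  (4,7) → (φ(4),φ(7)) = (3,10) ∈ E(G2) ✓
  (5,6) → (φ(5),φ(6)) = (2,5) ∈ E(G2) ✓
  (5,8) → (φ(5),φ(8)) = (5,9) ∈ E(G2) ✓
  (5,10) → (φ(5),φ(10)) = (4,5) ∈ E(G2) ✓
  (5,11) → (φ(5),φ(11)) = (5,7) ∈ E(G2) ✓
  (6,7) → (φ(6),φ(7)) = (2,3) ∈ E(G2) ✓
  (6,9) → (φ(6),φ(9)) = (2,6) ∈ E(G2) ✓
  (6,11) → (φ(6),φ(11)) = (2,7) ∈ E(G2) ✓
  (7,9) → (φ(7),φ(9)) = (3,6) ∈ E(G2) ✓
  (7,10) → (φ(7),φ(10)) = (3,4) ∈ E(G2) ✓
  (7,11) → (φ(7),φ(11)) = (3,7) ∈ E(G2) ✓
  (9,10) → (φ(9),φ(10)) = (4,6) ∈ E(G2) ✓
  (9,11) → (φ(9),φ(11)) = (6,7) ∈ E(G2) ✓
  (10,11) → (φ(10),φ(11)) = (4,7) ∈ E(G2) ✓
All 37 edges of G1 map to edges of G2, and |E(G1)| = |E(G2)| = 37, so φ is a bijection on edges as well as vertices. Hence G1 ≅ G2.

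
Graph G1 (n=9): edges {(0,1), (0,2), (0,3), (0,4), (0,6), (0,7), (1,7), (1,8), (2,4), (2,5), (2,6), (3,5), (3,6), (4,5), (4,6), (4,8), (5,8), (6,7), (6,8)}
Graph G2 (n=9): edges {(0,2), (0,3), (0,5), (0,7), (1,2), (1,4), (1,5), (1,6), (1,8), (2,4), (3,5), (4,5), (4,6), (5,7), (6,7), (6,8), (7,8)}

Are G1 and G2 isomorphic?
No, not isomorphic

The graphs are NOT isomorphic.

Degrees in G1: deg(0)=6, deg(1)=3, deg(2)=4, deg(3)=3, deg(4)=5, deg(5)=4, deg(6)=6, deg(7)=3, deg(8)=4.
Sorted degree sequence of G1: [6, 6, 5, 4, 4, 4, 3, 3, 3].
Degrees in G2: deg(0)=4, deg(1)=5, deg(2)=3, deg(3)=2, deg(4)=4, deg(5)=5, deg(6)=4, deg(7)=4, deg(8)=3.
Sorted degree sequence of G2: [5, 5, 4, 4, 4, 4, 3, 3, 2].
The (sorted) degree sequence is an isomorphism invariant, so since G1 and G2 have different degree sequences they cannot be isomorphic.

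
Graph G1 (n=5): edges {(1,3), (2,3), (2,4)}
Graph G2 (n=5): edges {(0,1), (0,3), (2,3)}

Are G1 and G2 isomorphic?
Yes, isomorphic

The graphs are isomorphic.
One valid mapping φ: V(G1) → V(G2): 0→4, 1→1, 2→3, 3→0, 4→2

Verify φ preserves adjacency — for each edge of G1, its image is an edge of G2:
  (1,3) → (φ(1),φ(3)) = (0,1) ∈ E(G2) ✓
  (2,3) → (φ(2),φ(3)) = (0,3) ∈ E(G2) ✓
  (2,4) → (φ(2),φ(4)) = (2,3) ∈ E(G2) ✓
All 3 edges of G1 map to edges of G2, and |E(G1)| = |E(G2)| = 3, so φ is a bijection on edges as well as vertices. Hence G1 ≅ G2.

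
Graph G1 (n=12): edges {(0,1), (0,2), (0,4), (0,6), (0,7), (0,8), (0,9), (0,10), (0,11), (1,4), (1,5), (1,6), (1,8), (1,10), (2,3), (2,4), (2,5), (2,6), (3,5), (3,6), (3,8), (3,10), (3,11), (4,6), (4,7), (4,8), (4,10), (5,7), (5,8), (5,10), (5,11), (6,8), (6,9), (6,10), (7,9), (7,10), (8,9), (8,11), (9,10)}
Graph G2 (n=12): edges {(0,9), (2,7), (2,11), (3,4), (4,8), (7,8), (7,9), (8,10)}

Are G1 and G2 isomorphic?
No, not isomorphic

The graphs are NOT isomorphic.

Connected components of G1: 1 component(s) with vertex sets [[0, 1, 2, 3, 4, 5, 6, 7, 8, 9, 10, 11]], sizes [12].
Connected components of G2: 4 component(s) with vertex sets [[1], [5], [6], [0, 2, 3, 4, 7, 8, 9, 10, 11]], sizes [1, 1, 1, 9].
The number of connected components (and the multiset of component sizes) is an isomorphism invariant — an isomorphism maps each component of G1 bijectively onto a component of G2. Since G1 has 1 component(s) and G2 has 4, they cannot be isomorphic.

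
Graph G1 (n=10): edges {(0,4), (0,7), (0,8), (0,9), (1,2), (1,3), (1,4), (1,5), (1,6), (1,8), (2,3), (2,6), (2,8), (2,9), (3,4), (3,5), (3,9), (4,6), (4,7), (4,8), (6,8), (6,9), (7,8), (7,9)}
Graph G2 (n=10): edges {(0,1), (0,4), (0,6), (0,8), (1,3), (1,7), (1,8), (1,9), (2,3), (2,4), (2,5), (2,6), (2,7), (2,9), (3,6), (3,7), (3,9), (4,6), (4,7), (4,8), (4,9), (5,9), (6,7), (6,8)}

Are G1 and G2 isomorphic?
Yes, isomorphic

The graphs are isomorphic.
One valid mapping φ: V(G1) → V(G2): 0→0, 1→2, 2→3, 3→9, 4→4, 5→5, 6→7, 7→8, 8→6, 9→1

Verify φ preserves adjacency — for each edge of G1, its image is an edge of G2:
  (0,4) → (φ(0),φ(4)) = (0,4) ∈ E(G2) ✓
  (0,7) → (φ(0),φ(7)) = (0,8) ∈ E(G2) ✓
  (0,8) → (φ(0),φ(8)) = (0,6) ∈ E(G2) ✓
  (0,9) → (φ(0),φ(9)) = (0,1) ∈ E(G2) ✓
  (1,2) → (φ(1),φ(2)) = (2,3) ∈ E(G2) ✓
  (1,3) → (φ(1),φ(3)) = (2,9) ∈ E(G2) ✓
  (1,4) → (φ(1),φ(4)) = (2,4) ∈ E(G2) ✓
  (1,5) → (φ(1),φ(5)) = (2,5) ∈ E(G2) ✓
  (1,6) → (φ(1),φ(6)) = (2,7) ∈ E(G2) ✓
  (1,8) → (φ(1),φ(8)) = (2,6) ∈ E(G2) ✓
  (2,3) → (φ(2),φ(3)) = (3,9) ∈ E(G2) ✓
  (2,6) → (φ(2),φ(6)) = (3,7) ∈ E(G2) ✓
  (2,8) → (φ(2),φ(8)) = (3,6) ∈ E(G2) ✓
  (2,9) → (φ(2),φ(9)) = (1,3) ∈ E(G2) ✓
  (3,4) → (φ(3),φ(4)) = (4,9) ∈ E(G2) ✓
  (3,5) → (φ(3),φ(5)) = (5,9) ∈ E(G2) ✓
  (3,9) → (φ(3),φ(9)) = (1,9) ∈ E(G2) ✓
  (4,6) → (φ(4),φ(6)) = (4,7) ∈ E(G2) ✓
  (4,7) → (φ(4),φ(7)) = (4,8) ∈ E(G2) ✓
  (4,8) → (φ(4),φ(8)) = (4,6) ∈ E(G2) ✓
  (6,8) → (φ(6),φ(8)) = (6,7) ∈ E(G2) ✓
  (6,9) → (φ(6),φ(9)) = (1,7) ∈ E(G2) ✓
  (7,8) → (φ(7),φ(8)) = (6,8) ∈ E(G2) ✓
  (7,9) → (φ(7),φ(9)) = (1,8) ∈ E(G2) ✓
All 24 edges of G1 map to edges of G2, and |E(G1)| = |E(G2)| = 24, so φ is a bijection on edges as well as vertices. Hence G1 ≅ G2.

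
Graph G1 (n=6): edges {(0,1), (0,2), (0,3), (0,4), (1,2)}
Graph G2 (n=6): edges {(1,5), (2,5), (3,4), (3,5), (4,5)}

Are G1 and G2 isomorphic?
Yes, isomorphic

The graphs are isomorphic.
One valid mapping φ: V(G1) → V(G2): 0→5, 1→3, 2→4, 3→1, 4→2, 5→0

Verify φ preserves adjacency — for each edge of G1, its image is an edge of G2:
  (0,1) → (φ(0),φ(1)) = (3,5) ∈ E(G2) ✓
  (0,2) → (φ(0),φ(2)) = (4,5) ∈ E(G2) ✓
  (0,3) → (φ(0),φ(3)) = (1,5) ∈ E(G2) ✓
  (0,4) → (φ(0),φ(4)) = (2,5) ∈ E(G2) ✓
  (1,2) → (φ(1),φ(2)) = (3,4) ∈ E(G2) ✓
All 5 edges of G1 map to edges of G2, and |E(G1)| = |E(G2)| = 5, so φ is a bijection on edges as well as vertices. Hence G1 ≅ G2.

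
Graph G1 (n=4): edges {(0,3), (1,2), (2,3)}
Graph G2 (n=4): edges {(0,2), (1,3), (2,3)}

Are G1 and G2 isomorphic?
Yes, isomorphic

The graphs are isomorphic.
One valid mapping φ: V(G1) → V(G2): 0→1, 1→0, 2→2, 3→3

Verify φ preserves adjacency — for each edge of G1, its image is an edge of G2:
  (0,3) → (φ(0),φ(3)) = (1,3) ∈ E(G2) ✓
  (1,2) → (φ(1),φ(2)) = (0,2) ∈ E(G2) ✓
  (2,3) → (φ(2),φ(3)) = (2,3) ∈ E(G2) ✓
All 3 edges of G1 map to edges of G2, and |E(G1)| = |E(G2)| = 3, so φ is a bijection on edges as well as vertices. Hence G1 ≅ G2.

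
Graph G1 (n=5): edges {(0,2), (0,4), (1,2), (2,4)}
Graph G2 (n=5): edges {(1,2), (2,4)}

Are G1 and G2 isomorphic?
No, not isomorphic

The graphs are NOT isomorphic.

Counting edges: G1 has 4 edge(s); G2 has 2 edge(s).
Edge count is an isomorphism invariant (a bijection on vertices induces a bijection on edges), so differing edge counts rule out isomorphism.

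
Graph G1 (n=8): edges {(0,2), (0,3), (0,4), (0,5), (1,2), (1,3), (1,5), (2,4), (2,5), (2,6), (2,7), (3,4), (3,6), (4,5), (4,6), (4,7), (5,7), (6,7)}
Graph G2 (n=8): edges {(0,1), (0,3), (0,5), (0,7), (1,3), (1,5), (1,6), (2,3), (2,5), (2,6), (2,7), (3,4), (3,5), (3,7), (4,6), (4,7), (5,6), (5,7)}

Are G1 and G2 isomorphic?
Yes, isomorphic

The graphs are isomorphic.
One valid mapping φ: V(G1) → V(G2): 0→2, 1→4, 2→3, 3→6, 4→5, 5→7, 6→1, 7→0

Verify φ preserves adjacency — for each edge of G1, its image is an edge of G2:
  (0,2) → (φ(0),φ(2)) = (2,3) ∈ E(G2) ✓
  (0,3) → (φ(0),φ(3)) = (2,6) ∈ E(G2) ✓
  (0,4) → (φ(0),φ(4)) = (2,5) ∈ E(G2) ✓
  (0,5) → (φ(0),φ(5)) = (2,7) ∈ E(G2) ✓
  (1,2) → (φ(1),φ(2)) = (3,4) ∈ E(G2) ✓
  (1,3) → (φ(1),φ(3)) = (4,6) ∈ E(G2) ✓
  (1,5) → (φ(1),φ(5)) = (4,7) ∈ E(G2) ✓
  (2,4) → (φ(2),φ(4)) = (3,5) ∈ E(G2) ✓
  (2,5) → (φ(2),φ(5)) = (3,7) ∈ E(G2) ✓
  (2,6) → (φ(2),φ(6)) = (1,3) ∈ E(G2) ✓
  (2,7) → (φ(2),φ(7)) = (0,3) ∈ E(G2) ✓
  (3,4) → (φ(3),φ(4)) = (5,6) ∈ E(G2) ✓
  (3,6) → (φ(3),φ(6)) = (1,6) ∈ E(G2) ✓
  (4,5) → (φ(4),φ(5)) = (5,7) ∈ E(G2) ✓
  (4,6) → (φ(4),φ(6)) = (1,5) ∈ E(G2) ✓
  (4,7) → (φ(4),φ(7)) = (0,5) ∈ E(G2) ✓
  (5,7) → (φ(5),φ(7)) = (0,7) ∈ E(G2) ✓
  (6,7) → (φ(6),φ(7)) = (0,1) ∈ E(G2) ✓
All 18 edges of G1 map to edges of G2, and |E(G1)| = |E(G2)| = 18, so φ is a bijection on edges as well as vertices. Hence G1 ≅ G2.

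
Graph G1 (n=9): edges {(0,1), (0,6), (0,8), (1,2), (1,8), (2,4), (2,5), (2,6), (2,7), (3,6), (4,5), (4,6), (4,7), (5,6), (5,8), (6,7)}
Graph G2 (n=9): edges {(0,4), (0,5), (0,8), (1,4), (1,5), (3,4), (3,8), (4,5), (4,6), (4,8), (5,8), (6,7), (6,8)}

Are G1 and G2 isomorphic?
No, not isomorphic

The graphs are NOT isomorphic.

Counting triangles (3-cliques): G1 has 8, G2 has 7.
Triangle count is an isomorphism invariant, so differing triangle counts rule out isomorphism.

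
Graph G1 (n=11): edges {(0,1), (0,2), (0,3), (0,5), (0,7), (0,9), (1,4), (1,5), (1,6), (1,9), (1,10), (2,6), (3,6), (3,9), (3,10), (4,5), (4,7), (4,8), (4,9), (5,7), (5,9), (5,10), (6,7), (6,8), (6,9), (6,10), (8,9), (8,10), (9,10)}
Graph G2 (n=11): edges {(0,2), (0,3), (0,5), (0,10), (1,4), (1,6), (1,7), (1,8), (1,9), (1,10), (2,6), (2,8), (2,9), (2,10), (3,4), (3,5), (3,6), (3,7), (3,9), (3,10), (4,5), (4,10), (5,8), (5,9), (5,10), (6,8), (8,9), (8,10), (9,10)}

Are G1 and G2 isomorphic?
Yes, isomorphic

The graphs are isomorphic.
One valid mapping φ: V(G1) → V(G2): 0→1, 1→9, 2→7, 3→4, 4→2, 5→8, 6→3, 7→6, 8→0, 9→10, 10→5

Verify φ preserves adjacency — for each edge of G1, its image is an edge of G2:
  (0,1) → (φ(0),φ(1)) = (1,9) ∈ E(G2) ✓
  (0,2) → (φ(0),φ(2)) = (1,7) ∈ E(G2) ✓
  (0,3) → (φ(0),φ(3)) = (1,4) ∈ E(G2) ✓
  (0,5) → (φ(0),φ(5)) = (1,8) ∈ E(G2) ✓
  (0,7) → (φ(0),φ(7)) = (1,6) ∈ E(G2) ✓
  (0,9) → (φ(0),φ(9)) = (1,10) ∈ E(G2) ✓
  (1,4) → (φ(1),φ(4)) = (2,9) ∈ E(G2) ✓
  (1,5) → (φ(1),φ(5)) = (8,9) ∈ E(G2) ✓
  (1,6) → (φ(1),φ(6)) = (3,9) ∈ E(G2) ✓
  (1,9) → (φ(1),φ(9)) = (9,10) ∈ E(G2) ✓
  (1,10) → (φ(1),φ(10)) = (5,9) ∈ E(G2) ✓
  (2,6) → (φ(2),φ(6)) = (3,7) ∈ E(G2) ✓
  (3,6) → (φ(3),φ(6)) = (3,4) ∈ E(G2) ✓
  (3,9) → (φ(3),φ(9)) = (4,10) ∈ E(G2) ✓
  (3,10) → (φ(3),φ(10)) = (4,5) ∈ E(G2) ✓
  (4,5) → (φ(4),φ(5)) = (2,8) ∈ E(G2) ✓
  (4,7) → (φ(4),φ(7)) = (2,6) ∈ E(G2) ✓
  (4,8) → (φ(4),φ(8)) = (0,2) ∈ E(G2) ✓
  (4,9) → (φ(4),φ(9)) = (2,10) ∈ E(G2) ✓
  (5,7) → (φ(5),φ(7)) = (6,8) ∈ E(G2) ✓
  (5,9) → (φ(5),φ(9)) = (8,10) ∈ E(G2) ✓
  (5,10) → (φ(5),φ(10)) = (5,8) ∈ E(G2) ✓
  (6,7) → (φ(6),φ(7)) = (3,6) ∈ E(G2) ✓
  (6,8) → (φ(6),φ(8)) = (0,3) ∈ E(G2) ✓
  (6,9) → (φ(6),φ(9)) = (3,10) ∈ E(G2) ✓
  (6,10) → (φ(6),φ(10)) = (3,5) ∈ E(G2) ✓
  (8,9) → (φ(8),φ(9)) = (0,10) ∈ E(G2) ✓
  (8,10) → (φ(8),φ(10)) = (0,5) ∈ E(G2) ✓
  (9,10) → (φ(9),φ(10)) = (5,10) ∈ E(G2) ✓
All 29 edges of G1 map to edges of G2, and |E(G1)| = |E(G2)| = 29, so φ is a bijection on edges as well as vertices. Hence G1 ≅ G2.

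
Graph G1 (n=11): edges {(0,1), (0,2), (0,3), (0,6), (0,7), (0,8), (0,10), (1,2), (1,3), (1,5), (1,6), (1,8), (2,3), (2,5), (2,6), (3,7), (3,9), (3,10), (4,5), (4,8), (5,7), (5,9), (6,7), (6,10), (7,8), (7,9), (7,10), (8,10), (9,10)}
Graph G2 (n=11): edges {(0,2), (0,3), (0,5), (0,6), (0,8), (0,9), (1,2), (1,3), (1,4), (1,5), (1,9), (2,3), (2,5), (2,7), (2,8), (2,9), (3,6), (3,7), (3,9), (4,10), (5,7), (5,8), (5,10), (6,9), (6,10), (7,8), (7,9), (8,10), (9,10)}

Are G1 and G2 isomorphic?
Yes, isomorphic

The graphs are isomorphic.
One valid mapping φ: V(G1) → V(G2): 0→2, 1→5, 2→8, 3→0, 4→4, 5→10, 6→7, 7→9, 8→1, 9→6, 10→3

Verify φ preserves adjacency — for each edge of G1, its image is an edge of G2:
  (0,1) → (φ(0),φ(1)) = (2,5) ∈ E(G2) ✓
  (0,2) → (φ(0),φ(2)) = (2,8) ∈ E(G2) ✓
  (0,3) → (φ(0),φ(3)) = (0,2) ∈ E(G2) ✓
  (0,6) → (φ(0),φ(6)) = (2,7) ∈ E(G2) ✓
  (0,7) → (φ(0),φ(7)) = (2,9) ∈ E(G2) ✓
  (0,8) → (φ(0),φ(8)) = (1,2) ∈ E(G2) ✓
  (0,10) → (φ(0),φ(10)) = (2,3) ∈ E(G2) ✓
  (1,2) → (φ(1),φ(2)) = (5,8) ∈ E(G2) ✓
  (1,3) → (φ(1),φ(3)) = (0,5) ∈ E(G2) ✓
  (1,5) → (φ(1),φ(5)) = (5,10) ∈ E(G2) ✓
  (1,6) → (φ(1),φ(6)) = (5,7) ∈ E(G2) ✓
  (1,8) → (φ(1),φ(8)) = (1,5) ∈ E(G2) ✓
  (2,3) → (φ(2),φ(3)) = (0,8) ∈ E(G2) ✓
  (2,5) → (φ(2),φ(5)) = (8,10) ∈ E(G2) ✓
  (2,6) → (φ(2),φ(6)) = (7,8) ∈ E(G2) ✓
  (3,7) → (φ(3),φ(7)) = (0,9) ∈ E(G2) ✓
  (3,9) → (φ(3),φ(9)) = (0,6) ∈ E(G2) ✓
  (3,10) → (φ(3),φ(10)) = (0,3) ∈ E(G2) ✓
  (4,5) → (φ(4),φ(5)) = (4,10) ∈ E(G2) ✓
  (4,8) → (φ(4),φ(8)) = (1,4) ∈ E(G2) ✓
  (5,7) → (φ(5),φ(7)) = (9,10) ∈ E(G2) ✓
  (5,9) → (φ(5),φ(9)) = (6,10) ∈ E(G2) ✓
  (6,7) → (φ(6),φ(7)) = (7,9) ∈ E(G2) ✓
  (6,10) → (φ(6),φ(10)) = (3,7) ∈ E(G2) ✓
  (7,8) → (φ(7),φ(8)) = (1,9) ∈ E(G2) ✓
  (7,9) → (φ(7),φ(9)) = (6,9) ∈ E(G2) ✓
  (7,10) → (φ(7),φ(10)) = (3,9) ∈ E(G2) ✓
  (8,10) → (φ(8),φ(10)) = (1,3) ∈ E(G2) ✓
  (9,10) → (φ(9),φ(10)) = (3,6) ∈ E(G2) ✓
All 29 edges of G1 map to edges of G2, and |E(G1)| = |E(G2)| = 29, so φ is a bijection on edges as well as vertices. Hence G1 ≅ G2.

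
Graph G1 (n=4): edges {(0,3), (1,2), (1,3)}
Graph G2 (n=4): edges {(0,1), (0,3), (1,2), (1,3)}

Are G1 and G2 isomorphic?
No, not isomorphic

The graphs are NOT isomorphic.

Counting triangles (3-cliques): G1 has 0, G2 has 1.
Triangle count is an isomorphism invariant, so differing triangle counts rule out isomorphism.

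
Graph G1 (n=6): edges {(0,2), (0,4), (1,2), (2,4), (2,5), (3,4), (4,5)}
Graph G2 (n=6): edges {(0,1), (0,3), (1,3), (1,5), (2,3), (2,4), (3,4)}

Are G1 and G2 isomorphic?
No, not isomorphic

The graphs are NOT isomorphic.

Degrees in G1: deg(0)=2, deg(1)=1, deg(2)=4, deg(3)=1, deg(4)=4, deg(5)=2.
Sorted degree sequence of G1: [4, 4, 2, 2, 1, 1].
Degrees in G2: deg(0)=2, deg(1)=3, deg(2)=2, deg(3)=4, deg(4)=2, deg(5)=1.
Sorted degree sequence of G2: [4, 3, 2, 2, 2, 1].
The (sorted) degree sequence is an isomorphism invariant, so since G1 and G2 have different degree sequences they cannot be isomorphic.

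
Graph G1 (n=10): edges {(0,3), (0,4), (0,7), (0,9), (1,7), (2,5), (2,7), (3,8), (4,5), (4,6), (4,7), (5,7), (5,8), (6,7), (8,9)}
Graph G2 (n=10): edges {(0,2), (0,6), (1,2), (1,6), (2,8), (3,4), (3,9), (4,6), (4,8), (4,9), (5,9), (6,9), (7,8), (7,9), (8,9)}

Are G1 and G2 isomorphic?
Yes, isomorphic

The graphs are isomorphic.
One valid mapping φ: V(G1) → V(G2): 0→6, 1→5, 2→7, 3→0, 4→4, 5→8, 6→3, 7→9, 8→2, 9→1

Verify φ preserves adjacency — for each edge of G1, its image is an edge of G2:
  (0,3) → (φ(0),φ(3)) = (0,6) ∈ E(G2) ✓
  (0,4) → (φ(0),φ(4)) = (4,6) ∈ E(G2) ✓
  (0,7) → (φ(0),φ(7)) = (6,9) ∈ E(G2) ✓
  (0,9) → (φ(0),φ(9)) = (1,6) ∈ E(G2) ✓
  (1,7) → (φ(1),φ(7)) = (5,9) ∈ E(G2) ✓
  (2,5) → (φ(2),φ(5)) = (7,8) ∈ E(G2) ✓
  (2,7) → (φ(2),φ(7)) = (7,9) ∈ E(G2) ✓
  (3,8) → (φ(3),φ(8)) = (0,2) ∈ E(G2) ✓
  (4,5) → (φ(4),φ(5)) = (4,8) ∈ E(G2) ✓
  (4,6) → (φ(4),φ(6)) = (3,4) ∈ E(G2) ✓
  (4,7) → (φ(4),φ(7)) = (4,9) ∈ E(G2) ✓
  (5,7) → (φ(5),φ(7)) = (8,9) ∈ E(G2) ✓
  (5,8) → (φ(5),φ(8)) = (2,8) ∈ E(G2) ✓
  (6,7) → (φ(6),φ(7)) = (3,9) ∈ E(G2) ✓
  (8,9) → (φ(8),φ(9)) = (1,2) ∈ E(G2) ✓
All 15 edges of G1 map to edges of G2, and |E(G1)| = |E(G2)| = 15, so φ is a bijection on edges as well as vertices. Hence G1 ≅ G2.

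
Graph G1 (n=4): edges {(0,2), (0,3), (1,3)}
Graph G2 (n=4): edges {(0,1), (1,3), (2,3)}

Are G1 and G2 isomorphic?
Yes, isomorphic

The graphs are isomorphic.
One valid mapping φ: V(G1) → V(G2): 0→3, 1→0, 2→2, 3→1

Verify φ preserves adjacency — for each edge of G1, its image is an edge of G2:
  (0,2) → (φ(0),φ(2)) = (2,3) ∈ E(G2) ✓
  (0,3) → (φ(0),φ(3)) = (1,3) ∈ E(G2) ✓
  (1,3) → (φ(1),φ(3)) = (0,1) ∈ E(G2) ✓
All 3 edges of G1 map to edges of G2, and |E(G1)| = |E(G2)| = 3, so φ is a bijection on edges as well as vertices. Hence G1 ≅ G2.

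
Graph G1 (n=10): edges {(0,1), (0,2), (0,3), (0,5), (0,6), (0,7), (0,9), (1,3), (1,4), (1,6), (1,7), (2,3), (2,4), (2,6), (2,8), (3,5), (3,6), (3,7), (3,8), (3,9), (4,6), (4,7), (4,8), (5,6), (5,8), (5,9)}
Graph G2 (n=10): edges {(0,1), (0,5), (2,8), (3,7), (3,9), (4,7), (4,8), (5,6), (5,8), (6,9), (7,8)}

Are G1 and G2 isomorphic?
No, not isomorphic

The graphs are NOT isomorphic.

Counting triangles (3-cliques): G1 has 22, G2 has 1.
Triangle count is an isomorphism invariant, so differing triangle counts rule out isomorphism.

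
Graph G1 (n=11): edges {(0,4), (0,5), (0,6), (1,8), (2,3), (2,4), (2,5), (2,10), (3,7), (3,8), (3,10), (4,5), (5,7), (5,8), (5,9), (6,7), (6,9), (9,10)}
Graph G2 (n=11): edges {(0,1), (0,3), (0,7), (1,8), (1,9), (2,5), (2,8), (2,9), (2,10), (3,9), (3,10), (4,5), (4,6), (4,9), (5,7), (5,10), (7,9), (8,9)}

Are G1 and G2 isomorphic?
Yes, isomorphic

The graphs are isomorphic.
One valid mapping φ: V(G1) → V(G2): 0→1, 1→6, 2→2, 3→5, 4→8, 5→9, 6→0, 7→7, 8→4, 9→3, 10→10

Verify φ preserves adjacency — for each edge of G1, its image is an edge of G2:
  (0,4) → (φ(0),φ(4)) = (1,8) ∈ E(G2) ✓
  (0,5) → (φ(0),φ(5)) = (1,9) ∈ E(G2) ✓
  (0,6) → (φ(0),φ(6)) = (0,1) ∈ E(G2) ✓
  (1,8) → (φ(1),φ(8)) = (4,6) ∈ E(G2) ✓
  (2,3) → (φ(2),φ(3)) = (2,5) ∈ E(G2) ✓
  (2,4) → (φ(2),φ(4)) = (2,8) ∈ E(G2) ✓
  (2,5) → (φ(2),φ(5)) = (2,9) ∈ E(G2) ✓
  (2,10) → (φ(2),φ(10)) = (2,10) ∈ E(G2) ✓
  (3,7) → (φ(3),φ(7)) = (5,7) ∈ E(G2) ✓
  (3,8) → (φ(3),φ(8)) = (4,5) ∈ E(G2) ✓
  (3,10) → (φ(3),φ(10)) = (5,10) ∈ E(G2) ✓
  (4,5) → (φ(4),φ(5)) = (8,9) ∈ E(G2) ✓
  (5,7) → (φ(5),φ(7)) = (7,9) ∈ E(G2) ✓
  (5,8) → (φ(5),φ(8)) = (4,9) ∈ E(G2) ✓
  (5,9) → (φ(5),φ(9)) = (3,9) ∈ E(G2) ✓
  (6,7) → (φ(6),φ(7)) = (0,7) ∈ E(G2) ✓
  (6,9) → (φ(6),φ(9)) = (0,3) ∈ E(G2) ✓
  (9,10) → (φ(9),φ(10)) = (3,10) ∈ E(G2) ✓
All 18 edges of G1 map to edges of G2, and |E(G1)| = |E(G2)| = 18, so φ is a bijection on edges as well as vertices. Hence G1 ≅ G2.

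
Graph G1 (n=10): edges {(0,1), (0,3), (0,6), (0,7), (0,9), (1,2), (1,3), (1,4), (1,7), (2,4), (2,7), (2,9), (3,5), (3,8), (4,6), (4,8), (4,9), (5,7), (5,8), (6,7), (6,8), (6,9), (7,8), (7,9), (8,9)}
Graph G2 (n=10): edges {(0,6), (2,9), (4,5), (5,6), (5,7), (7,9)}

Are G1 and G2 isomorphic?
No, not isomorphic

The graphs are NOT isomorphic.

Connected components of G1: 1 component(s) with vertex sets [[0, 1, 2, 3, 4, 5, 6, 7, 8, 9]], sizes [10].
Connected components of G2: 4 component(s) with vertex sets [[1], [3], [8], [0, 2, 4, 5, 6, 7, 9]], sizes [1, 1, 1, 7].
The number of connected components (and the multiset of component sizes) is an isomorphism invariant — an isomorphism maps each component of G1 bijectively onto a component of G2. Since G1 has 1 component(s) and G2 has 4, they cannot be isomorphic.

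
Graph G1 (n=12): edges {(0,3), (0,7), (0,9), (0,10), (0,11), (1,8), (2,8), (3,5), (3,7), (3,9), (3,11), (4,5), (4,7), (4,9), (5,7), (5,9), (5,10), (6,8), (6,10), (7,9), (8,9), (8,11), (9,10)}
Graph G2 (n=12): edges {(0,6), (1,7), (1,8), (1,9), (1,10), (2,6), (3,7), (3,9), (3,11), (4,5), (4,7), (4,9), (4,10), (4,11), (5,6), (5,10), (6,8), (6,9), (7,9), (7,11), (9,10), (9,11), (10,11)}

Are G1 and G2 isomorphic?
Yes, isomorphic

The graphs are isomorphic.
One valid mapping φ: V(G1) → V(G2): 0→10, 1→2, 2→0, 3→4, 4→3, 5→7, 6→8, 7→11, 8→6, 9→9, 10→1, 11→5

Verify φ preserves adjacency — for each edge of G1, its image is an edge of G2:
  (0,3) → (φ(0),φ(3)) = (4,10) ∈ E(G2) ✓
  (0,7) → (φ(0),φ(7)) = (10,11) ∈ E(G2) ✓
  (0,9) → (φ(0),φ(9)) = (9,10) ∈ E(G2) ✓
  (0,10) → (φ(0),φ(10)) = (1,10) ∈ E(G2) ✓
  (0,11) → (φ(0),φ(11)) = (5,10) ∈ E(G2) ✓
  (1,8) → (φ(1),φ(8)) = (2,6) ∈ E(G2) ✓
  (2,8) → (φ(2),φ(8)) = (0,6) ∈ E(G2) ✓
  (3,5) → (φ(3),φ(5)) = (4,7) ∈ E(G2) ✓
  (3,7) → (φ(3),φ(7)) = (4,11) ∈ E(G2) ✓
  (3,9) → (φ(3),φ(9)) = (4,9) ∈ E(G2) ✓
  (3,11) → (φ(3),φ(11)) = (4,5) ∈ E(G2) ✓
  (4,5) → (φ(4),φ(5)) = (3,7) ∈ E(G2) ✓
  (4,7) → (φ(4),φ(7)) = (3,11) ∈ E(G2) ✓
  (4,9) → (φ(4),φ(9)) = (3,9) ∈ E(G2) ✓
  (5,7) → (φ(5),φ(7)) = (7,11) ∈ E(G2) ✓
  (5,9) → (φ(5),φ(9)) = (7,9) ∈ E(G2) ✓
  (5,10) → (φ(5),φ(10)) = (1,7) ∈ E(G2) ✓
  (6,8) → (φ(6),φ(8)) = (6,8) ∈ E(G2) ✓
  (6,10) → (φ(6),φ(10)) = (1,8) ∈ E(G2) ✓
  (7,9) → (φ(7),φ(9)) = (9,11) ∈ E(G2) ✓
  (8,9) → (φ(8),φ(9)) = (6,9) ∈ E(G2) ✓
  (8,11) → (φ(8),φ(11)) = (5,6) ∈ E(G2) ✓
  (9,10) → (φ(9),φ(10)) = (1,9) ∈ E(G2) ✓
All 23 edges of G1 map to edges of G2, and |E(G1)| = |E(G2)| = 23, so φ is a bijection on edges as well as vertices. Hence G1 ≅ G2.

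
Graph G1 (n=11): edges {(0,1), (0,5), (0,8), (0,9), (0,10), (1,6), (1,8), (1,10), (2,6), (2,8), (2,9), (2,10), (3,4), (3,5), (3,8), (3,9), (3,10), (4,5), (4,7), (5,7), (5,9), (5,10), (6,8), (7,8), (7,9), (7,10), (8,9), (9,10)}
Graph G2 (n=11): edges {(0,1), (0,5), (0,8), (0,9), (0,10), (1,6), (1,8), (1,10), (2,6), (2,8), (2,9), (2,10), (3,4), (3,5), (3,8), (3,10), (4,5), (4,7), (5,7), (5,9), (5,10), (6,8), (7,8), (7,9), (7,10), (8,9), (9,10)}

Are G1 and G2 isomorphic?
No, not isomorphic

The graphs are NOT isomorphic.

Counting edges: G1 has 28 edge(s); G2 has 27 edge(s).
Edge count is an isomorphism invariant (a bijection on vertices induces a bijection on edges), so differing edge counts rule out isomorphism.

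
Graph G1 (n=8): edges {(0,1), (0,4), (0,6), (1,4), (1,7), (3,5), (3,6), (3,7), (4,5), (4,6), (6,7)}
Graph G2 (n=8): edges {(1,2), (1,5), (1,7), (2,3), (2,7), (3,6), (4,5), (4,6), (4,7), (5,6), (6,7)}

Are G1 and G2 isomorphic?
Yes, isomorphic

The graphs are isomorphic.
One valid mapping φ: V(G1) → V(G2): 0→4, 1→5, 2→0, 3→2, 4→6, 5→3, 6→7, 7→1

Verify φ preserves adjacency — for each edge of G1, its image is an edge of G2:
  (0,1) → (φ(0),φ(1)) = (4,5) ∈ E(G2) ✓
  (0,4) → (φ(0),φ(4)) = (4,6) ∈ E(G2) ✓
  (0,6) → (φ(0),φ(6)) = (4,7) ∈ E(G2) ✓
  (1,4) → (φ(1),φ(4)) = (5,6) ∈ E(G2) ✓
  (1,7) → (φ(1),φ(7)) = (1,5) ∈ E(G2) ✓
  (3,5) → (φ(3),φ(5)) = (2,3) ∈ E(G2) ✓
  (3,6) → (φ(3),φ(6)) = (2,7) ∈ E(G2) ✓
  (3,7) → (φ(3),φ(7)) = (1,2) ∈ E(G2) ✓
  (4,5) → (φ(4),φ(5)) = (3,6) ∈ E(G2) ✓
  (4,6) → (φ(4),φ(6)) = (6,7) ∈ E(G2) ✓
  (6,7) → (φ(6),φ(7)) = (1,7) ∈ E(G2) ✓
All 11 edges of G1 map to edges of G2, and |E(G1)| = |E(G2)| = 11, so φ is a bijection on edges as well as vertices. Hence G1 ≅ G2.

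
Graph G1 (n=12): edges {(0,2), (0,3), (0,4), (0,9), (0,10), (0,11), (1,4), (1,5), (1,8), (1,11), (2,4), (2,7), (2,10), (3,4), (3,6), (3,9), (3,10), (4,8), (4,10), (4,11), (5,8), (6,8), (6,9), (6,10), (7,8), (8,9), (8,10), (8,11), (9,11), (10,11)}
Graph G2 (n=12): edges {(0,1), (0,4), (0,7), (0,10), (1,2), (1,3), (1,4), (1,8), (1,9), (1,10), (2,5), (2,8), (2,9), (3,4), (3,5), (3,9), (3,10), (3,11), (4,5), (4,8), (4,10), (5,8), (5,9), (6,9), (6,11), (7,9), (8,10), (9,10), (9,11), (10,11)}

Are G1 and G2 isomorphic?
Yes, isomorphic

The graphs are isomorphic.
One valid mapping φ: V(G1) → V(G2): 0→4, 1→11, 2→0, 3→8, 4→10, 5→6, 6→2, 7→7, 8→9, 9→5, 10→1, 11→3

Verify φ preserves adjacency — for each edge of G1, its image is an edge of G2:
  (0,2) → (φ(0),φ(2)) = (0,4) ∈ E(G2) ✓
  (0,3) → (φ(0),φ(3)) = (4,8) ∈ E(G2) ✓
  (0,4) → (φ(0),φ(4)) = (4,10) ∈ E(G2) ✓
  (0,9) → (φ(0),φ(9)) = (4,5) ∈ E(G2) ✓
  (0,10) → (φ(0),φ(10)) = (1,4) ∈ E(G2) ✓
  (0,11) → (φ(0),φ(11)) = (3,4) ∈ E(G2) ✓
  (1,4) → (φ(1),φ(4)) = (10,11) ∈ E(G2) ✓
  (1,5) → (φ(1),φ(5)) = (6,11) ∈ E(G2) ✓
  (1,8) → (φ(1),φ(8)) = (9,11) ∈ E(G2) ✓
  (1,11) → (φ(1),φ(11)) = (3,11) ∈ E(G2) ✓
  (2,4) → (φ(2),φ(4)) = (0,10) ∈ E(G2) ✓
  (2,7) → (φ(2),φ(7)) = (0,7) ∈ E(G2) ✓
  (2,10) → (φ(2),φ(10)) = (0,1) ∈ E(G2) ✓
  (3,4) → (φ(3),φ(4)) = (8,10) ∈ E(G2) ✓
  (3,6) → (φ(3),φ(6)) = (2,8) ∈ E(G2) ✓
  (3,9) → (φ(3),φ(9)) = (5,8) ∈ E(G2) ✓
  (3,10) → (φ(3),φ(10)) = (1,8) ∈ E(G2) ✓
  (4,8) → (φ(4),φ(8)) = (9,10) ∈ E(G2) ✓
  (4,10) → (φ(4),φ(10)) = (1,10) ∈ E(G2) ✓
  (4,11) → (φ(4),φ(11)) = (3,10) ∈ E(G2) ✓
  (5,8) → (φ(5),φ(8)) = (6,9) ∈ E(G2) ✓
  (6,8) → (φ(6),φ(8)) = (2,9) ∈ E(G2) ✓
  (6,9) → (φ(6),φ(9)) = (2,5) ∈ E(G2) ✓
  (6,10) → (φ(6),φ(10)) = (1,2) ∈ E(G2) ✓
  (7,8) → (φ(7),φ(8)) = (7,9) ∈ E(G2) ✓
  (8,9) → (φ(8),φ(9)) = (5,9) ∈ E(G2) ✓
  (8,10) → (φ(8),φ(10)) = (1,9) ∈ E(G2) ✓
  (8,11) → (φ(8),φ(11)) = (3,9) ∈ E(G2) ✓
  (9,11) → (φ(9),φ(11)) = (3,5) ∈ E(G2) ✓
  (10,11) → (φ(10),φ(11)) = (1,3) ∈ E(G2) ✓
All 30 edges of G1 map to edges of G2, and |E(G1)| = |E(G2)| = 30, so φ is a bijection on edges as well as vertices. Hence G1 ≅ G2.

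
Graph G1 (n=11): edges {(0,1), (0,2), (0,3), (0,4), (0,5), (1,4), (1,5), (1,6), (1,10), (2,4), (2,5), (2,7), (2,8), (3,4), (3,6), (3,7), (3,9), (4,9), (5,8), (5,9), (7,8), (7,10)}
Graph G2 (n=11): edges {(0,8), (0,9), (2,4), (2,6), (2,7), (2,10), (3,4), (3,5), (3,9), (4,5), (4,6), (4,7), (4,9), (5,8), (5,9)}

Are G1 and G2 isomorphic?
No, not isomorphic

The graphs are NOT isomorphic.

Connected components of G1: 1 component(s) with vertex sets [[0, 1, 2, 3, 4, 5, 6, 7, 8, 9, 10]], sizes [11].
Connected components of G2: 2 component(s) with vertex sets [[1], [0, 2, 3, 4, 5, 6, 7, 8, 9, 10]], sizes [1, 10].
The number of connected components (and the multiset of component sizes) is an isomorphism invariant — an isomorphism maps each component of G1 bijectively onto a component of G2. Since G1 has 1 component(s) and G2 has 2, they cannot be isomorphic.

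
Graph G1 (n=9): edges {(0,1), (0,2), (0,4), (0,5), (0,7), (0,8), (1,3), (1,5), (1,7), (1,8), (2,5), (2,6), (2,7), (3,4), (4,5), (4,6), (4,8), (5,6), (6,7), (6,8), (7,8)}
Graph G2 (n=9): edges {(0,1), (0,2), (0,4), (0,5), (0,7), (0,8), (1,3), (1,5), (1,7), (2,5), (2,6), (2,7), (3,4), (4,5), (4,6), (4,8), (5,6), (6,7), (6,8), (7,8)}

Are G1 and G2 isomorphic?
No, not isomorphic

The graphs are NOT isomorphic.

Counting edges: G1 has 21 edge(s); G2 has 20 edge(s).
Edge count is an isomorphism invariant (a bijection on vertices induces a bijection on edges), so differing edge counts rule out isomorphism.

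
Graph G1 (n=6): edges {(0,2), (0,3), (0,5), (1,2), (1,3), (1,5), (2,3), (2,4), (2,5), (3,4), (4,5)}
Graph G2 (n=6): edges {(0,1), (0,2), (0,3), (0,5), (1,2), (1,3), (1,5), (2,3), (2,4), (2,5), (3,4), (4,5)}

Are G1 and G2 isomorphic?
No, not isomorphic

The graphs are NOT isomorphic.

Counting edges: G1 has 11 edge(s); G2 has 12 edge(s).
Edge count is an isomorphism invariant (a bijection on vertices induces a bijection on edges), so differing edge counts rule out isomorphism.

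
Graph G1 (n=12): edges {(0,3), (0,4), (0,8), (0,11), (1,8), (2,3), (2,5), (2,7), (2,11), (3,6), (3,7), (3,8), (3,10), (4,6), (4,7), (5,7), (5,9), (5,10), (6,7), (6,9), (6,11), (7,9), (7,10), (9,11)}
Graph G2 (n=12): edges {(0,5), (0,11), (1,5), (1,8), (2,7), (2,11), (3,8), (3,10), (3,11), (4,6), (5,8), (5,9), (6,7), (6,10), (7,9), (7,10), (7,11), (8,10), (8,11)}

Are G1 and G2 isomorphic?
No, not isomorphic

The graphs are NOT isomorphic.

Degrees in G1: deg(0)=4, deg(1)=1, deg(2)=4, deg(3)=6, deg(4)=3, deg(5)=4, deg(6)=5, deg(7)=7, deg(8)=3, deg(9)=4, deg(10)=3, deg(11)=4.
Sorted degree sequence of G1: [7, 6, 5, 4, 4, 4, 4, 4, 3, 3, 3, 1].
Degrees in G2: deg(0)=2, deg(1)=2, deg(2)=2, deg(3)=3, deg(4)=1, deg(5)=4, deg(6)=3, deg(7)=5, deg(8)=5, deg(9)=2, deg(10)=4, deg(11)=5.
Sorted degree sequence of G2: [5, 5, 5, 4, 4, 3, 3, 2, 2, 2, 2, 1].
The (sorted) degree sequence is an isomorphism invariant, so since G1 and G2 have different degree sequences they cannot be isomorphic.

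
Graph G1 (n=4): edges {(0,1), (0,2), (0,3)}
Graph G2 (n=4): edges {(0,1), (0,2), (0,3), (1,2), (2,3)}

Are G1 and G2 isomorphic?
No, not isomorphic

The graphs are NOT isomorphic.

Counting edges: G1 has 3 edge(s); G2 has 5 edge(s).
Edge count is an isomorphism invariant (a bijection on vertices induces a bijection on edges), so differing edge counts rule out isomorphism.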